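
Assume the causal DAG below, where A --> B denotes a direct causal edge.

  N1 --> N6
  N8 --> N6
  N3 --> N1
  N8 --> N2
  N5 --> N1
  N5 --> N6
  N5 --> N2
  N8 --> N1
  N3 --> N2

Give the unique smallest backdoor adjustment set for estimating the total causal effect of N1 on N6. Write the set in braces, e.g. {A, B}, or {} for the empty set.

Variables eligible for adjustment (non-descendants of N1, excluding N1 and N6): {N2, N3, N5, N8}.
Backdoor paths from N1 to N6:
  P1: N1 <- N5 -> N6
  P2: N1 <- N5 -> N2 <- N8 -> N6
  P3: N1 <- N3 -> N2 <- N5 -> N6
  P4: N1 <- N3 -> N2 <- N8 -> N6
  P5: N1 <- N8 -> N6
  P6: N1 <- N8 -> N2 <- N5 -> N6
The empty set is not sufficient: P1 (N1 <- N5 -> N6) has no collider blocking it and no conditioned non-collider, so it is open.
Try {N5, N8}:
  P1: blocked at fork node N5 ∈ conditioning set.
  P2: blocked at fork node N5 ∈ conditioning set.
  P3: blocked at collider N2 (neither it nor any descendant is in the conditioning set).
  P4: blocked at collider N2 (neither it nor any descendant is in the conditioning set).
  P5: blocked at fork node N8 ∈ conditioning set.
  P6: blocked at fork node N8 ∈ conditioning set.
{N5, N8} contains no descendant of N1 and blocks every backdoor path.
Every element of {N5, N8} is needed (dropping N5 leaves P1 open; dropping N8 leaves P5 open), so no proper subset is valid.
Among all size-2 subsets of the eligible variables, only {N5, N8} blocks every backdoor path, so it is the unique smallest valid adjustment set.

{N5, N8}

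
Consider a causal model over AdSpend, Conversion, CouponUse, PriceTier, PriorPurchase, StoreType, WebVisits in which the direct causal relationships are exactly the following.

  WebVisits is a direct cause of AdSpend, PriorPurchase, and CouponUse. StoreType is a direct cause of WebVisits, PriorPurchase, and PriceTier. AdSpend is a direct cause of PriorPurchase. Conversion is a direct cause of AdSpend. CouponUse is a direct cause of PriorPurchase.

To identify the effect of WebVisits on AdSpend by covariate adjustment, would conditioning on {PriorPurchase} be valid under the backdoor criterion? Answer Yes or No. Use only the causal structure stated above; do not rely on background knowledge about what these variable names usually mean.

No

Backdoor paths from WebVisits to AdSpend (paths whose first edge points into WebVisits):
  P1: WebVisits <- StoreType -> PriorPurchase <- AdSpend
Condition 1 (no descendant of WebVisits in the set): FAILS — PriorPurchase is a descendant of WebVisits.
Condition 2 (every backdoor path blocked by {PriorPurchase}):
  P1: open — collider(s) PriorPurchase are conditioned on (or have a conditioned descendant) and no non-collider on the path is in the set.
{PriorPurchase} does not satisfy the backdoor criterion.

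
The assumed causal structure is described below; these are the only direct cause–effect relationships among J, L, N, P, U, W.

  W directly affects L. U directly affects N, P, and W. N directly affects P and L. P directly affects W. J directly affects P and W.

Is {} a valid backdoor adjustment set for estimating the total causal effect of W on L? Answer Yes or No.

Backdoor paths from W to L (paths whose first edge points into W):
  P1: W <- U -> N -> L
  P2: W <- U -> P <- N -> L
  P3: W <- J -> P <- U -> N -> L
  P4: W <- J -> P <- N -> L
  P5: W <- P <- U -> N -> L
  P6: W <- P <- N -> L
Condition 1 (no descendant of W in the set): holds — descendants of W are {L}; none are in {}.
Condition 2 (every backdoor path blocked by {}):
  P1: open — no interior node is in the conditioning set.
  P2: blocked at collider P (neither it nor any descendant is in the conditioning set).
  P3: blocked at collider P (neither it nor any descendant is in the conditioning set).
  P4: blocked at collider P (neither it nor any descendant is in the conditioning set).
  P5: open — no interior node is in the conditioning set.
  P6: open — no interior node is in the conditioning set.
{} does not satisfy the backdoor criterion.

No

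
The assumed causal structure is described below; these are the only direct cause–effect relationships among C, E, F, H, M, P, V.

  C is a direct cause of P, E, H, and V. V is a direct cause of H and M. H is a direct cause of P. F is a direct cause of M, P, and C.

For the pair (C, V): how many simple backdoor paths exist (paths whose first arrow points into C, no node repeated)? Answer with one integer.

A backdoor path from C to V is any simple undirected path whose first edge points into C (i.e. leaves C via a parent).
Parents of C: {F}.
Enumerating:
  P1: C <- F -> M <- V
  P2: C <- F -> P <- H <- V
That exhausts the simple backdoor paths. Count: 2.

2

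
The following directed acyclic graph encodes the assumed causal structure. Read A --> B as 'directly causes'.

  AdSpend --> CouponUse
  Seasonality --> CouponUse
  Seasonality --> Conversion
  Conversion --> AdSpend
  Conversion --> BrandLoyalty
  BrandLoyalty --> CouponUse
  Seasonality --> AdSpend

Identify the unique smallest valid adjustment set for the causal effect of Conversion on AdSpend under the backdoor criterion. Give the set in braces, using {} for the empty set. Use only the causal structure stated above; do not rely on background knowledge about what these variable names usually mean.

Variables eligible for adjustment (non-descendants of Conversion, excluding Conversion and AdSpend): {Seasonality}.
Backdoor paths from Conversion to AdSpend:
  P1: Conversion <- Seasonality -> AdSpend
  P2: Conversion <- Seasonality -> CouponUse <- AdSpend
The empty set is not sufficient: P1 (Conversion <- Seasonality -> AdSpend) has no collider blocking it and no conditioned non-collider, so it is open.
Try {Seasonality}:
  P1: blocked at fork node Seasonality ∈ conditioning set.
  P2: blocked at fork node Seasonality ∈ conditioning set.
{Seasonality} contains no descendant of Conversion and blocks every backdoor path.
{Seasonality} is the unique smallest valid adjustment set.

{Seasonality}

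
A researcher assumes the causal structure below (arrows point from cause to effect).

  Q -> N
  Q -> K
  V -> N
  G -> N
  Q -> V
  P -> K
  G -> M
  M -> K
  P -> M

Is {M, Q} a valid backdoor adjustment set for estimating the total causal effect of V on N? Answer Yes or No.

Backdoor paths from V to N (paths whose first edge points into V):
  P1: V <- Q -> N
  P2: V <- Q -> K <- P -> M <- G -> N
  P3: V <- Q -> K <- M <- G -> N
Condition 1 (no descendant of V in the set): holds — descendants of V are {N}; none are in {M, Q}.
Condition 2 (every backdoor path blocked by {M, Q}):
  P1: blocked at fork node Q ∈ conditioning set.
  P2: blocked at fork node Q ∈ conditioning set.
  P3: blocked at fork node Q ∈ conditioning set.
{M, Q} satisfies the backdoor criterion.

Yes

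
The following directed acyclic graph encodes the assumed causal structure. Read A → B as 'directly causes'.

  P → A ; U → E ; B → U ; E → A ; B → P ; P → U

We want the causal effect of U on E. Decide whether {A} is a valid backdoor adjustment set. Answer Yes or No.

No

Backdoor paths from U to E (paths whose first edge points into U):
  P1: U <- B -> P -> A <- E
  P2: U <- P -> A <- E
Condition 1 (no descendant of U in the set): FAILS — A is a descendant of U.
Condition 2 (every backdoor path blocked by {A}):
  P1: open — collider(s) A are conditioned on (or have a conditioned descendant) and no non-collider on the path is in the set.
  P2: open — collider(s) A are conditioned on (or have a conditioned descendant) and no non-collider on the path is in the set.
{A} does not satisfy the backdoor criterion.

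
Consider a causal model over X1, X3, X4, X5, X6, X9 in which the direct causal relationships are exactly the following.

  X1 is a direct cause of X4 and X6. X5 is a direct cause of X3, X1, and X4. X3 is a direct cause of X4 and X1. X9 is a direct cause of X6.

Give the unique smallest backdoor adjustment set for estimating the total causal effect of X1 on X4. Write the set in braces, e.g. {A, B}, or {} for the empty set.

Variables eligible for adjustment (non-descendants of X1, excluding X1 and X4): {X3, X5, X9}.
Backdoor paths from X1 to X4:
  P1: X1 <- X5 -> X3 -> X4
  P2: X1 <- X5 -> X4
  P3: X1 <- X3 <- X5 -> X4
  P4: X1 <- X3 -> X4
The empty set is not sufficient: P1 (X1 <- X5 -> X3 -> X4) has no collider blocking it and no conditioned non-collider, so it is open.
Try {X3, X5}:
  P1: blocked at fork node X5 ∈ conditioning set.
  P2: blocked at fork node X5 ∈ conditioning set.
  P3: blocked at chain node X3 ∈ conditioning set.
  P4: blocked at fork node X3 ∈ conditioning set.
{X3, X5} contains no descendant of X1 and blocks every backdoor path.
Every element of {X3, X5} is needed (dropping X3 leaves P4 open; dropping X5 leaves P2 open), so no proper subset is valid.
Among all size-2 subsets of the eligible variables, only {X3, X5} blocks every backdoor path, so it is the unique smallest valid adjustment set.

{X3, X5}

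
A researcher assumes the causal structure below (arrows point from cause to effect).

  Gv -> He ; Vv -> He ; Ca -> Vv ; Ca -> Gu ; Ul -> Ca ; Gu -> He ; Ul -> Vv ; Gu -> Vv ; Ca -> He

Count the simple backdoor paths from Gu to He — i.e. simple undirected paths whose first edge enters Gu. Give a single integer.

3

A backdoor path from Gu to He is any simple undirected path whose first edge points into Gu (i.e. leaves Gu via a parent).
Parents of Gu: {Ca}.
Enumerating:
  P1: Gu <- Ca <- Ul -> Vv -> He
  P2: Gu <- Ca -> Vv -> He
  P3: Gu <- Ca -> He
That exhausts the simple backdoor paths. Count: 3.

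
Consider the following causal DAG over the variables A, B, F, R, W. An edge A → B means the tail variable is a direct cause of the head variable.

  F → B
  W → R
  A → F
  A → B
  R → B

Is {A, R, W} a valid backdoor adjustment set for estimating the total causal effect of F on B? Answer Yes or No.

Yes

Backdoor paths from F to B (paths whose first edge points into F):
  P1: F <- A -> B
Condition 1 (no descendant of F in the set): holds — descendants of F are {B}; none are in {A, R, W}.
Condition 2 (every backdoor path blocked by {A, R, W}):
  P1: blocked at fork node A ∈ conditioning set.
{A, R, W} satisfies the backdoor criterion.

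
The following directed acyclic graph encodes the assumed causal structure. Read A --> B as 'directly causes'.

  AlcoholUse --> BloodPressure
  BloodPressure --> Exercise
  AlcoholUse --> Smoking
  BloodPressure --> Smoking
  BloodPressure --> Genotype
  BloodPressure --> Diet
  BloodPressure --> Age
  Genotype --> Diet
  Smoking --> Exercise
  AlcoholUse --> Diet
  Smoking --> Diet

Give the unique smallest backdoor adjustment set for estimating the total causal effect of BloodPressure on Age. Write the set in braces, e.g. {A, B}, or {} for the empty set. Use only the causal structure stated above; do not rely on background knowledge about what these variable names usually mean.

Variables eligible for adjustment (non-descendants of BloodPressure, excluding BloodPressure and Age): {AlcoholUse}.
Backdoor paths from BloodPressure to Age:
  (none)
With no backdoor paths the empty set already satisfies the criterion, and it is trivially minimal.

{}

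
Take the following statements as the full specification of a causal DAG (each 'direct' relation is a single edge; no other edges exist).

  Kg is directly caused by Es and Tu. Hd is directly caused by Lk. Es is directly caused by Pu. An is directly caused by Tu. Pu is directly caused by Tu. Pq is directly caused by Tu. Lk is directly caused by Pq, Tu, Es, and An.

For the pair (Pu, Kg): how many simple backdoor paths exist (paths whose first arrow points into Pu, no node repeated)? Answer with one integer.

A backdoor path from Pu to Kg is any simple undirected path whose first edge points into Pu (i.e. leaves Pu via a parent).
Parents of Pu: {Tu}.
Enumerating:
  P1: Pu <- Tu -> Pq -> Lk <- Es -> Kg
  P2: Pu <- Tu -> An -> Lk <- Es -> Kg
  P3: Pu <- Tu -> Lk <- Es -> Kg
  P4: Pu <- Tu -> Kg
That exhausts the simple backdoor paths. Count: 4.

4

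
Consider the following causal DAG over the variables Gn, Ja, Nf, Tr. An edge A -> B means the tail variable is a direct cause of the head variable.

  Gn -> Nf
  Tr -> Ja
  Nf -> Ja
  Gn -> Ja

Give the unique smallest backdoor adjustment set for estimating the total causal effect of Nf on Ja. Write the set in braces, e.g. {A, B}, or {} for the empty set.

{Gn}

Variables eligible for adjustment (non-descendants of Nf, excluding Nf and Ja): {Gn, Tr}.
Backdoor paths from Nf to Ja:
  P1: Nf <- Gn -> Ja
The empty set is not sufficient: P1 (Nf <- Gn -> Ja) has no collider blocking it and no conditioned non-collider, so it is open.
Try {Gn}:
  P1: blocked at fork node Gn ∈ conditioning set.
{Gn} contains no descendant of Nf and blocks every backdoor path.
No other singleton works — e.g. {Tr} leaves P1 open — so {Gn} is the unique smallest valid adjustment set.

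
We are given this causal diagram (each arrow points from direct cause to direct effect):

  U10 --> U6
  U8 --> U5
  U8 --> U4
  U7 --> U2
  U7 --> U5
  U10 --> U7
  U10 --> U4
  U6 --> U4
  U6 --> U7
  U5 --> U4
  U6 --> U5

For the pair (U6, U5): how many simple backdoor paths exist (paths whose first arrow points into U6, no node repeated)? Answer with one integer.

3

A backdoor path from U6 to U5 is any simple undirected path whose first edge points into U6 (i.e. leaves U6 via a parent).
Parents of U6: {U10}.
Enumerating:
  P1: U6 <- U10 -> U7 -> U5
  P2: U6 <- U10 -> U4 <- U8 -> U5
  P3: U6 <- U10 -> U4 <- U5
That exhausts the simple backdoor paths. Count: 3.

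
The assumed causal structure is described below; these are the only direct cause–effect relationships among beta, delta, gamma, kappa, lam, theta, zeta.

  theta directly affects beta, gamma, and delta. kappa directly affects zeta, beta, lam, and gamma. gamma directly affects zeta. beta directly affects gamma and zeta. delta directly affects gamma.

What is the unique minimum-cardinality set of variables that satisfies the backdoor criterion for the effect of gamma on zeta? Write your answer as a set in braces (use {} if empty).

{beta, kappa}

Variables eligible for adjustment (non-descendants of gamma, excluding gamma and zeta): {beta, delta, kappa, lam, theta}.
Backdoor paths from gamma to zeta:
  P1: gamma <- kappa -> beta -> zeta
  P2: gamma <- kappa -> zeta
  P3: gamma <- theta -> beta <- kappa -> zeta
  P4: gamma <- theta -> beta -> zeta
  P5: gamma <- delta <- theta -> beta <- kappa -> zeta
  P6: gamma <- delta <- theta -> beta -> zeta
  P7: gamma <- beta <- kappa -> zeta
  P8: gamma <- beta -> zeta
The empty set is not sufficient: P1 (gamma <- kappa -> beta -> zeta) has no collider blocking it and no conditioned non-collider, so it is open.
Try {beta, kappa}:
  P1: blocked at fork node kappa ∈ conditioning set.
  P2: blocked at fork node kappa ∈ conditioning set.
  P3: blocked at fork node kappa ∈ conditioning set.
  P4: blocked at chain node beta ∈ conditioning set.
  P5: blocked at fork node kappa ∈ conditioning set.
  P6: blocked at chain node beta ∈ conditioning set.
  P7: blocked at chain node beta ∈ conditioning set.
  P8: blocked at fork node beta ∈ conditioning set.
{beta, kappa} contains no descendant of gamma and blocks every backdoor path.
Every element of {beta, kappa} is needed (dropping beta leaves P4 open; dropping kappa leaves P2 open), so no proper subset is valid.
Among all size-2 subsets of the eligible variables, only {beta, kappa} blocks every backdoor path, so it is the unique smallest valid adjustment set.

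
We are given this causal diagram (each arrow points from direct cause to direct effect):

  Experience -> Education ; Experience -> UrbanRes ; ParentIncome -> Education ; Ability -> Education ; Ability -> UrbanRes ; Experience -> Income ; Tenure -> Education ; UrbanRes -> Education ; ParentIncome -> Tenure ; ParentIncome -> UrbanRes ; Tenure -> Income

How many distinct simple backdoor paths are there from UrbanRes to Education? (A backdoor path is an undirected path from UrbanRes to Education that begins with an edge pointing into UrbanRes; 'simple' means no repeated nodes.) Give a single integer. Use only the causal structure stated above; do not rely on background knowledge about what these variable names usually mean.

A backdoor path from UrbanRes to Education is any simple undirected path whose first edge points into UrbanRes (i.e. leaves UrbanRes via a parent).
Parents of UrbanRes: {Ability, Experience, ParentIncome}.
Enumerating:
  P1: UrbanRes <- Ability -> Education
  P2: UrbanRes <- ParentIncome -> Tenure -> Income <- Experience -> Education
  P3: UrbanRes <- ParentIncome -> Tenure -> Education
  P4: UrbanRes <- ParentIncome -> Education
  P5: UrbanRes <- Experience -> Income <- Tenure <- ParentIncome -> Education
  P6: UrbanRes <- Experience -> Income <- Tenure -> Education
  P7: UrbanRes <- Experience -> Education
That exhausts the simple backdoor paths. Count: 7.

7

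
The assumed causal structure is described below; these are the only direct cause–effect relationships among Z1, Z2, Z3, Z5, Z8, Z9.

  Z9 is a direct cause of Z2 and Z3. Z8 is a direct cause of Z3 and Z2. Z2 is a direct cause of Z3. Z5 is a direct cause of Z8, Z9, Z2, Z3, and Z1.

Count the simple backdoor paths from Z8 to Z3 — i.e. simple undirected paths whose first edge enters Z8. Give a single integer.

A backdoor path from Z8 to Z3 is any simple undirected path whose first edge points into Z8 (i.e. leaves Z8 via a parent).
Parents of Z8: {Z5}.
Enumerating:
  P1: Z8 <- Z5 -> Z9 -> Z2 -> Z3
  P2: Z8 <- Z5 -> Z9 -> Z3
  P3: Z8 <- Z5 -> Z2 <- Z9 -> Z3
  P4: Z8 <- Z5 -> Z2 -> Z3
  P5: Z8 <- Z5 -> Z3
That exhausts the simple backdoor paths. Count: 5.

5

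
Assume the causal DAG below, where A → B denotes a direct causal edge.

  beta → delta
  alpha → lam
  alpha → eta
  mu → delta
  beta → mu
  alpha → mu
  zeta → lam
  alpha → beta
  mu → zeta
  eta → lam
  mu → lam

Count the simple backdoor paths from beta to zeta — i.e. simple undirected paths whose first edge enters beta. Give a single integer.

A backdoor path from beta to zeta is any simple undirected path whose first edge points into beta (i.e. leaves beta via a parent).
Parents of beta: {alpha}.
Enumerating:
  P1: beta <- alpha -> eta -> lam <- mu -> zeta
  P2: beta <- alpha -> eta -> lam <- zeta
  P3: beta <- alpha -> mu -> zeta
  P4: beta <- alpha -> mu -> lam <- zeta
  P5: beta <- alpha -> lam <- mu -> zeta
  P6: beta <- alpha -> lam <- zeta
That exhausts the simple backdoor paths. Count: 6.

6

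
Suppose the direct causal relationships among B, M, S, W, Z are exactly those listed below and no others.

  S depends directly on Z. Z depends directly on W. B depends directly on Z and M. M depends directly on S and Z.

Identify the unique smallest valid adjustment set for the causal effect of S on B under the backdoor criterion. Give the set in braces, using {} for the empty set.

Variables eligible for adjustment (non-descendants of S, excluding S and B): {W, Z}.
Backdoor paths from S to B:
  P1: S <- Z -> M -> B
  P2: S <- Z -> B
The empty set is not sufficient: P1 (S <- Z -> M -> B) has no collider blocking it and no conditioned non-collider, so it is open.
Try {Z}:
  P1: blocked at fork node Z ∈ conditioning set.
  P2: blocked at fork node Z ∈ conditioning set.
{Z} contains no descendant of S and blocks every backdoor path.
No other singleton works — e.g. {W} leaves P1 open — so {Z} is the unique smallest valid adjustment set.

{Z}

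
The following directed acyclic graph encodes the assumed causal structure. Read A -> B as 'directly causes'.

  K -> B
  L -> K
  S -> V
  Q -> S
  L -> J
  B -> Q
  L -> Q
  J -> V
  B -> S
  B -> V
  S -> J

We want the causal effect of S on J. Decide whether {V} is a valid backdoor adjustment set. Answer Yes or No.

No

Backdoor paths from S to J (paths whose first edge points into S):
  P1: S <- B <- K <- L -> J
  P2: S <- B -> Q <- L -> J
  P3: S <- B -> V <- J
  P4: S <- Q <- L -> K -> B -> V <- J
  P5: S <- Q <- L -> J
  P6: S <- Q <- B <- K <- L -> J
  P7: S <- Q <- B -> V <- J
Condition 1 (no descendant of S in the set): FAILS — V is a descendant of S.
Condition 2 (every backdoor path blocked by {V}):
  P1: open — no interior node is in the conditioning set.
  P2: open — collider(s) Q are conditioned on (or have a conditioned descendant) and no non-collider on the path is in the set.
  P3: open — collider(s) V are conditioned on (or have a conditioned descendant) and no non-collider on the path is in the set.
  P4: open — collider(s) V are conditioned on (or have a conditioned descendant) and no non-collider on the path is in the set.
  P5: open — no interior node is in the conditioning set.
  P6: open — no interior node is in the conditioning set.
  P7: open — collider(s) V are conditioned on (or have a conditioned descendant) and no non-collider on the path is in the set.
{V} does not satisfy the backdoor criterion.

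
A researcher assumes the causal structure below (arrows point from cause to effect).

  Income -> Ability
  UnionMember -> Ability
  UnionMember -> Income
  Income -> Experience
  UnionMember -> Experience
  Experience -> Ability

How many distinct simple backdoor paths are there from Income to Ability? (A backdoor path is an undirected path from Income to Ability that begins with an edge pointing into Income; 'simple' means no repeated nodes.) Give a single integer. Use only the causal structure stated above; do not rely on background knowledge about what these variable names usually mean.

2

A backdoor path from Income to Ability is any simple undirected path whose first edge points into Income (i.e. leaves Income via a parent).
Parents of Income: {UnionMember}.
Enumerating:
  P1: Income <- UnionMember -> Experience -> Ability
  P2: Income <- UnionMember -> Ability
That exhausts the simple backdoor paths. Count: 2.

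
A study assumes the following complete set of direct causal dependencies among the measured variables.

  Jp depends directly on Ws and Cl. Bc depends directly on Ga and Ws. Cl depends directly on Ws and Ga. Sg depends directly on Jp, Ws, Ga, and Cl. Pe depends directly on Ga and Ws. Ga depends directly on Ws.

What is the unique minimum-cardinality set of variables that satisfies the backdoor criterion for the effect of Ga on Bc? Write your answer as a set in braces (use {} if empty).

Variables eligible for adjustment (non-descendants of Ga, excluding Ga and Bc): {Ws}.
Backdoor paths from Ga to Bc:
  P1: Ga <- Ws -> Bc
The empty set is not sufficient: P1 (Ga <- Ws -> Bc) has no collider blocking it and no conditioned non-collider, so it is open.
Try {Ws}:
  P1: blocked at fork node Ws ∈ conditioning set.
{Ws} contains no descendant of Ga and blocks every backdoor path.
{Ws} is the unique smallest valid adjustment set.

{Ws}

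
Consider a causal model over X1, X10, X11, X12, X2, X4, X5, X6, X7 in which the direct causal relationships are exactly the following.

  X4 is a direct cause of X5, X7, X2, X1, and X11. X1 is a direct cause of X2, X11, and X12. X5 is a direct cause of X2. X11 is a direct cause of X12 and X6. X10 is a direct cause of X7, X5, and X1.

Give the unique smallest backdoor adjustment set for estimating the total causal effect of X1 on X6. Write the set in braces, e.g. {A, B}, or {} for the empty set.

Variables eligible for adjustment (non-descendants of X1, excluding X1 and X6): {X10, X4, X5, X7}.
Backdoor paths from X1 to X6:
  P1: X1 <- X10 -> X7 <- X4 -> X11 -> X6
  P2: X1 <- X10 -> X5 <- X4 -> X11 -> X6
  P3: X1 <- X10 -> X5 -> X2 <- X4 -> X11 -> X6
  P4: X1 <- X4 -> X11 -> X6
The empty set is not sufficient: P4 (X1 <- X4 -> X11 -> X6) has no collider blocking it and no conditioned non-collider, so it is open.
Try {X4}:
  P1: blocked at collider X7 (neither it nor any descendant is in the conditioning set).
  P2: blocked at collider X5 (neither it nor any descendant is in the conditioning set).
  P3: blocked at collider X2 (neither it nor any descendant is in the conditioning set).
  P4: blocked at fork node X4 ∈ conditioning set.
{X4} contains no descendant of X1 and blocks every backdoor path.
No other singleton works — e.g. {X10} leaves P4 open — so {X4} is the unique smallest valid adjustment set.

{X4}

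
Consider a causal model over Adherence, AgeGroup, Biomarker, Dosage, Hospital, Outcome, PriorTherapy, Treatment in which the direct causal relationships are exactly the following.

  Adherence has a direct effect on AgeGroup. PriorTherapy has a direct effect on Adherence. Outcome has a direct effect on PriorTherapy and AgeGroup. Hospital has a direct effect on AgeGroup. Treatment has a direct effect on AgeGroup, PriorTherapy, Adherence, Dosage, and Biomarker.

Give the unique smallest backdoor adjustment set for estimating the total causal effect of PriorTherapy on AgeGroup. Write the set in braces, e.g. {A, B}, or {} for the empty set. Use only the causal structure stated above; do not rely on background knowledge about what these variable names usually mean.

{Outcome, Treatment}

Variables eligible for adjustment (non-descendants of PriorTherapy, excluding PriorTherapy and AgeGroup): {Biomarker, Dosage, Hospital, Outcome, Treatment}.
Backdoor paths from PriorTherapy to AgeGroup:
  P1: PriorTherapy <- Treatment -> Adherence -> AgeGroup
  P2: PriorTherapy <- Treatment -> AgeGroup
  P3: PriorTherapy <- Outcome -> AgeGroup
The empty set is not sufficient: P1 (PriorTherapy <- Treatment -> Adherence -> AgeGroup) has no collider blocking it and no conditioned non-collider, so it is open.
Try {Outcome, Treatment}:
  P1: blocked at fork node Treatment ∈ conditioning set.
  P2: blocked at fork node Treatment ∈ conditioning set.
  P3: blocked at fork node Outcome ∈ conditioning set.
{Outcome, Treatment} contains no descendant of PriorTherapy and blocks every backdoor path.
Every element of {Outcome, Treatment} is needed (dropping Outcome leaves P3 open; dropping Treatment leaves P1 open), so no proper subset is valid.
Among all size-2 subsets of the eligible variables, only {Outcome, Treatment} blocks every backdoor path, so it is the unique smallest valid adjustment set.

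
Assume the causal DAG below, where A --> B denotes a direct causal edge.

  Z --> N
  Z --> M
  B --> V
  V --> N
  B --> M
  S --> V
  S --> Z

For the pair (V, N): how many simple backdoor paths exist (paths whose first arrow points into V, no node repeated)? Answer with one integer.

A backdoor path from V to N is any simple undirected path whose first edge points into V (i.e. leaves V via a parent).
Parents of V: {B, S}.
Enumerating:
  P1: V <- S -> Z -> N
  P2: V <- B -> M <- Z -> N
That exhausts the simple backdoor paths. Count: 2.

2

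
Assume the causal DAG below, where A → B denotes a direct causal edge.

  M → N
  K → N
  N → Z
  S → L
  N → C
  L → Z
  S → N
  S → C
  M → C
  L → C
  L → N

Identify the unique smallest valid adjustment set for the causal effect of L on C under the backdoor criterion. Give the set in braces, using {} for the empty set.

{S}

Variables eligible for adjustment (non-descendants of L, excluding L and C): {K, M, S}.
Backdoor paths from L to C:
  P1: L <- S -> N <- M -> C
  P2: L <- S -> N -> C
  P3: L <- S -> C
The empty set is not sufficient: P2 (L <- S -> N -> C) has no collider blocking it and no conditioned non-collider, so it is open.
Try {S}:
  P1: blocked at fork node S ∈ conditioning set.
  P2: blocked at fork node S ∈ conditioning set.
  P3: blocked at fork node S ∈ conditioning set.
{S} contains no descendant of L and blocks every backdoor path.
No other singleton works — e.g. {M} leaves P2 open — so {S} is the unique smallest valid adjustment set.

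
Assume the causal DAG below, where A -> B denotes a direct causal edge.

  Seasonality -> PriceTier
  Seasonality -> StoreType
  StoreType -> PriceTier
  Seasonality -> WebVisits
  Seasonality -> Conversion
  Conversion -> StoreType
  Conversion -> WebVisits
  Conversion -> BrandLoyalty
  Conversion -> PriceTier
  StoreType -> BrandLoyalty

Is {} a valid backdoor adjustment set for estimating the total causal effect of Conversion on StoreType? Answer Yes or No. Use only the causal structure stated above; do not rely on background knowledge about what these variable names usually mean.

No

Backdoor paths from Conversion to StoreType (paths whose first edge points into Conversion):
  P1: Conversion <- Seasonality -> StoreType
  P2: Conversion <- Seasonality -> PriceTier <- StoreType
Condition 1 (no descendant of Conversion in the set): holds — descendants of Conversion are {BrandLoyalty, PriceTier, StoreType, WebVisits}; none are in {}.
Condition 2 (every backdoor path blocked by {}):
  P1: open — no interior node is in the conditioning set.
  P2: blocked at collider PriceTier (neither it nor any descendant is in the conditioning set).
{} does not satisfy the backdoor criterion.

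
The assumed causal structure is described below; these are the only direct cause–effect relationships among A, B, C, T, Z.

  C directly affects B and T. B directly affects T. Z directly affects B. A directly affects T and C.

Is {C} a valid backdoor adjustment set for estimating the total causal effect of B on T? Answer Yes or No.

Yes

Backdoor paths from B to T (paths whose first edge points into B):
  P1: B <- C <- A -> T
  P2: B <- C -> T
Condition 1 (no descendant of B in the set): holds — descendants of B are {T}; none are in {C}.
Condition 2 (every backdoor path blocked by {C}):
  P1: blocked at chain node C ∈ conditioning set.
  P2: blocked at fork node C ∈ conditioning set.
{C} satisfies the backdoor criterion.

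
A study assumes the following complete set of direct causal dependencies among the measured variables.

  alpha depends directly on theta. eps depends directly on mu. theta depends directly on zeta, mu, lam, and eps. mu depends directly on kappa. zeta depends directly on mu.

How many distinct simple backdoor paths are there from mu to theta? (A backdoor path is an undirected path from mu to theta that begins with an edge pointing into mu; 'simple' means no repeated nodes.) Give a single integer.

0

A backdoor path from mu to theta is any simple undirected path whose first edge points into mu (i.e. leaves mu via a parent).
Parents of mu: {kappa}.
No simple path from any parent of mu reaches theta without revisiting mu, so there are no backdoor paths.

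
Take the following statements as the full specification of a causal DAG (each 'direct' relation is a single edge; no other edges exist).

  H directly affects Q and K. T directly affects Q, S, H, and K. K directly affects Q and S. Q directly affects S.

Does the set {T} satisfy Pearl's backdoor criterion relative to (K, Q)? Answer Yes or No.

No

Backdoor paths from K to Q (paths whose first edge points into K):
  P1: K <- T -> H -> Q
  P2: K <- T -> Q
  P3: K <- T -> S <- Q
  P4: K <- H <- T -> Q
  P5: K <- H <- T -> S <- Q
  P6: K <- H -> Q
Condition 1 (no descendant of K in the set): holds — descendants of K are {Q, S}; none are in {T}.
Condition 2 (every backdoor path blocked by {T}):
  P1: blocked at fork node T ∈ conditioning set.
  P2: blocked at fork node T ∈ conditioning set.
  P3: blocked at fork node T ∈ conditioning set.
  P4: blocked at fork node T ∈ conditioning set.
  P5: blocked at fork node T ∈ conditioning set.
  P6: open — no interior node is in the conditioning set.
{T} does not satisfy the backdoor criterion.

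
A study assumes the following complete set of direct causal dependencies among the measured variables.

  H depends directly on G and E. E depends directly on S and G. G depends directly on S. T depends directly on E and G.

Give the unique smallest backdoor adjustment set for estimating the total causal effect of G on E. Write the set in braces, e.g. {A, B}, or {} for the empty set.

Variables eligible for adjustment (non-descendants of G, excluding G and E): {S}.
Backdoor paths from G to E:
  P1: G <- S -> E
The empty set is not sufficient: P1 (G <- S -> E) has no collider blocking it and no conditioned non-collider, so it is open.
Try {S}:
  P1: blocked at fork node S ∈ conditioning set.
{S} contains no descendant of G and blocks every backdoor path.
{S} is the unique smallest valid adjustment set.

{S}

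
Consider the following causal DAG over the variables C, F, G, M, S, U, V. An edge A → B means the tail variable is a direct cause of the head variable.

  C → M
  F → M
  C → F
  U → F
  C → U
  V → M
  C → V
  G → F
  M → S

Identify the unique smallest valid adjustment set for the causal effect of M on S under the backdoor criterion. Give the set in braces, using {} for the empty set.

Variables eligible for adjustment (non-descendants of M, excluding M and S): {C, F, G, U, V}.
Backdoor paths from M to S:
  (none)
With no backdoor paths the empty set already satisfies the criterion, and it is trivially minimal.

{}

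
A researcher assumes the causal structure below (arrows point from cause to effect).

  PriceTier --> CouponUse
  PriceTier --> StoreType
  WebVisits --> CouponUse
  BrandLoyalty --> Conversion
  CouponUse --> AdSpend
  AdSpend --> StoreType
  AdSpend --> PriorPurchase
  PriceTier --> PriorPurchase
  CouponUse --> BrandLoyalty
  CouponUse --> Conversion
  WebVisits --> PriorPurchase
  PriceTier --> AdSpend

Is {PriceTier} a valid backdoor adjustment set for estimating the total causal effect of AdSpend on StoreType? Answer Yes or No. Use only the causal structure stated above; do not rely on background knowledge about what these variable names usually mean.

Backdoor paths from AdSpend to StoreType (paths whose first edge points into AdSpend):
  P1: AdSpend <- PriceTier -> StoreType
  P2: AdSpend <- CouponUse <- WebVisits -> PriorPurchase <- PriceTier -> StoreType
  P3: AdSpend <- CouponUse <- PriceTier -> StoreType
Condition 1 (no descendant of AdSpend in the set): holds — descendants of AdSpend are {PriorPurchase, StoreType}; none are in {PriceTier}.
Condition 2 (every backdoor path blocked by {PriceTier}):
  P1: blocked at fork node PriceTier ∈ conditioning set.
  P2: blocked at collider PriorPurchase (neither it nor any descendant is in the conditioning set).
  P3: blocked at fork node PriceTier ∈ conditioning set.
{PriceTier} satisfies the backdoor criterion.

Yes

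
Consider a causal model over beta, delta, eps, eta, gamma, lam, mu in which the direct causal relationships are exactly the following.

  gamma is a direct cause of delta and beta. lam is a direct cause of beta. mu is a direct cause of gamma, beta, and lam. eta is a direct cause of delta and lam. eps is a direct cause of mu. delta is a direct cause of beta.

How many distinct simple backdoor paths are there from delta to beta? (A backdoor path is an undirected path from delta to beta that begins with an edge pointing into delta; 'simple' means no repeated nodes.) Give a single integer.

A backdoor path from delta to beta is any simple undirected path whose first edge points into delta (i.e. leaves delta via a parent).
Parents of delta: {eta, gamma}.
Enumerating:
  P1: delta <- eta -> lam <- mu -> gamma -> beta
  P2: delta <- eta -> lam <- mu -> beta
  P3: delta <- eta -> lam -> beta
  P4: delta <- gamma <- mu -> lam -> beta
  P5: delta <- gamma <- mu -> beta
  P6: delta <- gamma -> beta
That exhausts the simple backdoor paths. Count: 6.

6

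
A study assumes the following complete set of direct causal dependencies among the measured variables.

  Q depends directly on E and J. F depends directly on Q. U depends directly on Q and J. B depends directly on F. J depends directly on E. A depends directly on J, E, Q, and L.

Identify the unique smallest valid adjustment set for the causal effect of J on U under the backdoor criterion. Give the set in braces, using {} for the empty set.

Variables eligible for adjustment (non-descendants of J, excluding J and U): {E, L}.
Backdoor paths from J to U:
  P1: J <- E -> Q -> U
  P2: J <- E -> A <- Q -> U
The empty set is not sufficient: P1 (J <- E -> Q -> U) has no collider blocking it and no conditioned non-collider, so it is open.
Try {E}:
  P1: blocked at fork node E ∈ conditioning set.
  P2: blocked at fork node E ∈ conditioning set.
{E} contains no descendant of J and blocks every backdoor path.
No other singleton works — e.g. {L} leaves P1 open — so {E} is the unique smallest valid adjustment set.

{E}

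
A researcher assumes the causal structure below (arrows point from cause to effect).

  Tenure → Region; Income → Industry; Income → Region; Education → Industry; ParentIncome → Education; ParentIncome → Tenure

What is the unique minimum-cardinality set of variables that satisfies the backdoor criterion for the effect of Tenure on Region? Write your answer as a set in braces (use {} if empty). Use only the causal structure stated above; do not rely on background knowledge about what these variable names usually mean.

Variables eligible for adjustment (non-descendants of Tenure, excluding Tenure and Region): {Education, Income, Industry, ParentIncome}.
Backdoor paths from Tenure to Region:
  P1: Tenure <- ParentIncome -> Education -> Industry <- Income -> Region
Each backdoor path contains an unconditioned collider, so every path is already blocked with the empty conditioning set:
  P1: blocked at collider Industry (neither it nor any descendant is in the conditioning set).
The empty set is therefore the unique smallest valid set.

{}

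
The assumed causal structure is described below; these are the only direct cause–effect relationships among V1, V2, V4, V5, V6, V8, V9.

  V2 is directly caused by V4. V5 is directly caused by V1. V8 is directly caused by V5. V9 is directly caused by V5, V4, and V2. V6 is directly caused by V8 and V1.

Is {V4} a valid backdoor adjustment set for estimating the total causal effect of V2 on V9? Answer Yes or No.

Yes

Backdoor paths from V2 to V9 (paths whose first edge points into V2):
  P1: V2 <- V4 -> V9
Condition 1 (no descendant of V2 in the set): holds — descendants of V2 are {V9}; none are in {V4}.
Condition 2 (every backdoor path blocked by {V4}):
  P1: blocked at fork node V4 ∈ conditioning set.
{V4} satisfies the backdoor criterion.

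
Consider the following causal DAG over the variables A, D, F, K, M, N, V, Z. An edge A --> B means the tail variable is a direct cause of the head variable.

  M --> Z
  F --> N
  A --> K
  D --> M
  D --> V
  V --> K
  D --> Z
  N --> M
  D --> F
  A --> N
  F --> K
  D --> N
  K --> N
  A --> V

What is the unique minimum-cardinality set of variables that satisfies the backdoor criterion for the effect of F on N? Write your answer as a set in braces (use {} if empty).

Variables eligible for adjustment (non-descendants of F, excluding F and N): {A, D, V}.
Backdoor paths from F to N:
  P1: F <- D -> V <- A -> K -> N
  P2: F <- D -> V <- A -> N
  P3: F <- D -> V -> K <- A -> N
  P4: F <- D -> V -> K -> N
  P5: F <- D -> N
  P6: F <- D -> M <- N
  P7: F <- D -> Z <- M <- N
The empty set is not sufficient: P4 (F <- D -> V -> K -> N) has no collider blocking it and no conditioned non-collider, so it is open.
Try {D}:
  P1: blocked at fork node D ∈ conditioning set.
  P2: blocked at fork node D ∈ conditioning set.
  P3: blocked at fork node D ∈ conditioning set.
  P4: blocked at fork node D ∈ conditioning set.
  P5: blocked at fork node D ∈ conditioning set.
  P6: blocked at fork node D ∈ conditioning set.
  P7: blocked at fork node D ∈ conditioning set.
{D} contains no descendant of F and blocks every backdoor path.
No other singleton works — e.g. {A} leaves P4 open — so {D} is the unique smallest valid adjustment set.

{D}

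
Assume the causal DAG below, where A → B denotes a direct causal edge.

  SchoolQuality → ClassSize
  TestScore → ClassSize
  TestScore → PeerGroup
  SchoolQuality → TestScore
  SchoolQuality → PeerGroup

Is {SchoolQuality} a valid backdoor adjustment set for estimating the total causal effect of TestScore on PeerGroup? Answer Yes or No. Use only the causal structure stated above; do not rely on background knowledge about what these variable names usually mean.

Backdoor paths from TestScore to PeerGroup (paths whose first edge points into TestScore):
  P1: TestScore <- SchoolQuality -> PeerGroup
Condition 1 (no descendant of TestScore in the set): holds — descendants of TestScore are {ClassSize, PeerGroup}; none are in {SchoolQuality}.
Condition 2 (every backdoor path blocked by {SchoolQuality}):
  P1: blocked at fork node SchoolQuality ∈ conditioning set.
{SchoolQuality} satisfies the backdoor criterion.

Yes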